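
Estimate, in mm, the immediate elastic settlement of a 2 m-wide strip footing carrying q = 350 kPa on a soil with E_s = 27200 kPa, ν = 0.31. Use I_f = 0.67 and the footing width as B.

S_e ≈ 15.6 mm

Immediate (elastic) settlement: S_e = q·B·(1−ν²)/E_s · I_f.
S_e = 350 × 2 × (1 − 0.31²) / 27200 × 0.67
    = 350 × 2 × 0.9039 / 27200 × 0.67
    = 0.01559 m = 15.59 mm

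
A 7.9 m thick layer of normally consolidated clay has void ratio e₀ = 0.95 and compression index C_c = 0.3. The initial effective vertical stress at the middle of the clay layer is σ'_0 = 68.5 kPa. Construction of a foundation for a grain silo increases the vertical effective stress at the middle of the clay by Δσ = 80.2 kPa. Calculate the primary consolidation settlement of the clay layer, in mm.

S_c ≈ 409 mm

Final effective stress: σ'_f = σ'_0 + Δσ = 68.5 + 80.2 = 148.7 kPa.
Normally consolidated clay, so the full stress increment lies on the virgin compression line:
S_c = C_c·H/(1+e₀)·log₁₀(σ'_f/σ'_0) = 0.3×7.9/(1+0.95)×log₁₀(148.7/68.5)
    = 1.2154 × 0.33662 = 0.4091 m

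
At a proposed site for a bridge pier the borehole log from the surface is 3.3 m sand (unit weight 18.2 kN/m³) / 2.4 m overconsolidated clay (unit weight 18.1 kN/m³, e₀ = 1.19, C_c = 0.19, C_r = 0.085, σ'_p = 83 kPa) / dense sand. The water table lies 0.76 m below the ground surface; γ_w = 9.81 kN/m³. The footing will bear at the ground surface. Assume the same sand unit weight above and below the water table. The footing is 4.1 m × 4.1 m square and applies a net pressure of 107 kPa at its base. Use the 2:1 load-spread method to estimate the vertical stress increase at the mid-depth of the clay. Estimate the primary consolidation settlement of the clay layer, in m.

S_c ≈ 0.0175 m

Mid-depth of clay below the ground surface: z = 3.3 + 2.4/2 = 4.5 m.
Total vertical stress at mid-clay: σ_v = 18.2×3.3 + 18.1×1.2 = 81.78 kPa.
Pore pressure: u = 9.81×(4.5 − 0.76) = 36.689 kPa.
Initial effective stress: σ'_0 = σ_v − u = 81.78 − 36.689 = 45.091 kPa.
Stress increase at mid-clay by the 2:1 spreading method:
Δσ = qBL/((B+z)(L+z)) = 107×4.1×4.1/((4.1+4.5)(4.1+4.5)) = 24.319 kPa
Final effective stress: σ'_f = 45.091 + 24.319 = 69.41 kPa.
σ'_f = 69.41 ≤ σ'_p = 83 kPa, so the clay remains overconsolidated and only the recompression index applies:
S_c = C_r·H/(1+e₀)·log₁₀(σ'_f/σ'_0) = 0.085×2.4/2.19×log₁₀(69.41/45.091)
    = 0.093152 × 0.18733 = 0.01745 m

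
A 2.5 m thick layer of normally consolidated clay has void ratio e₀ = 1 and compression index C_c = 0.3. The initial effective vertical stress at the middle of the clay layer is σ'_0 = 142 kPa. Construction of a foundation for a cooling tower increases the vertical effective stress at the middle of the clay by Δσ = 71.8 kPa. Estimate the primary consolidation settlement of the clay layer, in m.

S_c ≈ 0.0666 m

Final effective stress: σ'_f = σ'_0 + Δσ = 142 + 71.8 = 213.8 kPa.
Normally consolidated clay, so the full stress increment lies on the virgin compression line:
S_c = C_c·H/(1+e₀)·log₁₀(σ'_f/σ'_0) = 0.3×2.5/(1+1)×log₁₀(213.8/142)
    = 0.375 × 0.17772 = 0.06664 m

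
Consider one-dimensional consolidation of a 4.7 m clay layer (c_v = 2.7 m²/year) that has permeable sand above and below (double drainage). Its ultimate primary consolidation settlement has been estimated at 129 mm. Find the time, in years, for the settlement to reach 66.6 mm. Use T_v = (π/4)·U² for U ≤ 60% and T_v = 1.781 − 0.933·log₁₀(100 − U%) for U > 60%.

Drainage path length: H_d = H/2 = 2.35 m (double drainage).
U = S(t)/S_ult = 66.6/129 = 0.5163.
U ≤ 60%: T_v = (π/4)·U² = (π/4)×0.51628² = 0.20934.
t = T_v·H_d²/c_v = 0.20934×2.35²/2.7 = 0.4282 years.

t ≈ 0.428 years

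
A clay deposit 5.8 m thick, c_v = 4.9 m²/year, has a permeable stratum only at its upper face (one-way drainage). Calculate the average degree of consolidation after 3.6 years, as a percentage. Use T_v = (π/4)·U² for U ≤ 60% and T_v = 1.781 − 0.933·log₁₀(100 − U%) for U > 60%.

Drainage path length: H_d = H = 5.8 m (single drainage).
T_v = c_v·t/H_d² = 4.9×3.6/5.8² = 0.52438.
T_v = 0.52438 corresponds to the U > 60% branch:
U = 1 − 10^((1.781 − T_v)/0.933)/100 = 0.7777

U ≈ 77.8 %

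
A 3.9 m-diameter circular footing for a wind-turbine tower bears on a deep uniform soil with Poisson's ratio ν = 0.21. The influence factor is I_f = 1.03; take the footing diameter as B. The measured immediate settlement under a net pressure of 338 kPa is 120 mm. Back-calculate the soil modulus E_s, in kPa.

E_s ≈ 10800 kPa

S_e = q·B·(1−ν²)/E_s · I_f  ⇒  E_s = q·B·(1−ν²)·I_f / S_e.
E_s = 338 × 3.9 × 0.9559 × 1.03 / 0.12 = 10820 kPa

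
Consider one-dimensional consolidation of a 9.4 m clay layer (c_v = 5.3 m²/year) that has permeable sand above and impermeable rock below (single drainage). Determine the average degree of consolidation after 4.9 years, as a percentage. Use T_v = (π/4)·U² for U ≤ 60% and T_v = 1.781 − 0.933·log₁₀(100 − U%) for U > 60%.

U ≈ 60.7 %

Drainage path length: H_d = H = 9.4 m (single drainage).
T_v = c_v·t/H_d² = 5.3×4.9/9.4² = 0.29391.
T_v = 0.29391 corresponds to the U > 60% branch:
U = 1 − 10^((1.781 − T_v)/0.933)/100 = 0.6075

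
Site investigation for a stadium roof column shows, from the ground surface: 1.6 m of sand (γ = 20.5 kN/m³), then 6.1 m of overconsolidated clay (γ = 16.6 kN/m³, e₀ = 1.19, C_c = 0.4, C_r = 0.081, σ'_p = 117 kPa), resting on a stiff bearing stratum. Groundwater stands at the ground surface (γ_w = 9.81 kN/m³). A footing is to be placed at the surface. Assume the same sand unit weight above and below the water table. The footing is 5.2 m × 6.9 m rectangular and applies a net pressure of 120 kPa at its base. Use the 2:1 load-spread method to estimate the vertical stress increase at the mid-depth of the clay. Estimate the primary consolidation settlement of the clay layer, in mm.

S_c ≈ 68 mm

Mid-depth of clay below the ground surface: z = 1.6 + 6.1/2 = 4.65 m.
Total vertical stress at mid-clay: σ_v = 20.5×1.6 + 16.6×3.05 = 83.43 kPa.
Pore pressure: u = 9.81×(4.65 − 0) = 45.617 kPa.
Initial effective stress: σ'_0 = σ_v − u = 83.43 − 45.617 = 37.813 kPa.
Stress increase at mid-clay by the 2:1 spreading method:
Δσ = qBL/((B+z)(L+z)) = 120×5.2×6.9/((5.2+4.65)(6.9+4.65)) = 37.846 kPa
Final effective stress: σ'_f = 37.813 + 37.846 = 75.659 kPa.
σ'_f = 75.659 ≤ σ'_p = 117 kPa, so the clay remains overconsolidated and only the recompression index applies:
S_c = C_r·H/(1+e₀)·log₁₀(σ'_f/σ'_0) = 0.081×6.1/2.19×log₁₀(75.659/37.813)
    = 0.22562 × 0.30122 = 0.06796 m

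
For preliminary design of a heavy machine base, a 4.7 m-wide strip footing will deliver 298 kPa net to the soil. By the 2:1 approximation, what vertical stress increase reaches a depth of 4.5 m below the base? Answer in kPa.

Δσ_z ≈ 152 kPa

By the 2:1 method the load spreads at 1 horizontal : 2 vertical, so at depth z the loaded area has grown by z in each plan dimension:
Δσ = qB/(B+z) = 298×4.7/(4.7+4.5) = 152.24 kPa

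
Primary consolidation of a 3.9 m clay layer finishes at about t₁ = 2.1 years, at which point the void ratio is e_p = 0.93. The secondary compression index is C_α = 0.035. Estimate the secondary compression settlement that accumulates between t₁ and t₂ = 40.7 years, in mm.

Secondary compression: S_s = C_α·H/(1+e_p)·log₁₀(t₂/t₁)
S_s = 0.035×3.9/(1+0.93)×log₁₀(40.7/2.1)
    = 0.07073 × 1.287 = 0.09105 m

S_s ≈ 91.1 mm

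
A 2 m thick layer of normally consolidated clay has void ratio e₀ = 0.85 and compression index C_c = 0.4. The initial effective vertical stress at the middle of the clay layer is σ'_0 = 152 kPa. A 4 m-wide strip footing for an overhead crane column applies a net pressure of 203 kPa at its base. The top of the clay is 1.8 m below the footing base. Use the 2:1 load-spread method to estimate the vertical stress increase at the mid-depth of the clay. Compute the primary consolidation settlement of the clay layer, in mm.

Mid-depth of clay below the footing base: z = 1.8 + 2/2 = 2.8 m.
Stress increase at mid-clay by the 2:1 spreading method:
Δσ = qB/(B+z) = 203×4/(4+2.8) = 119.41 kPa
Final effective stress: σ'_f = σ'_0 + Δσ = 152 + 119.41 = 271.41 kPa.
Normally consolidated clay, so the full stress increment lies on the virgin compression line:
S_c = C_c·H/(1+e₀)·log₁₀(σ'_f/σ'_0) = 0.4×2/(1+0.85)×log₁₀(271.41/152)
    = 0.43243 × 0.25178 = 0.1089 m

S_c ≈ 109 mm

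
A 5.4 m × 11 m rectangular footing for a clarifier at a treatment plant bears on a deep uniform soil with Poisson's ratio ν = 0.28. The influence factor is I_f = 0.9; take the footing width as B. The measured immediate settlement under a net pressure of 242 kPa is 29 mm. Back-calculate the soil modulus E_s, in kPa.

E_s ≈ 37400 kPa

S_e = q·B·(1−ν²)/E_s · I_f  ⇒  E_s = q·B·(1−ν²)·I_f / S_e.
E_s = 242 × 5.4 × 0.9216 × 0.9 / 0.029 = 37380 kPa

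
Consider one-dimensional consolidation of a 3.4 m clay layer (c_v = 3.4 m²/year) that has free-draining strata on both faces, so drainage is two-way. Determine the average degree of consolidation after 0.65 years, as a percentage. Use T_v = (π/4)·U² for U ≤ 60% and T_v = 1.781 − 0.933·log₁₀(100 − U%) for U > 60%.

U ≈ 87.7 %

Drainage path length: H_d = H/2 = 1.7 m (double drainage).
T_v = c_v·t/H_d² = 3.4×0.65/1.7² = 0.76471.
T_v = 0.76471 corresponds to the U > 60% branch:
U = 1 − 10^((1.781 − T_v)/0.933)/100 = 0.8772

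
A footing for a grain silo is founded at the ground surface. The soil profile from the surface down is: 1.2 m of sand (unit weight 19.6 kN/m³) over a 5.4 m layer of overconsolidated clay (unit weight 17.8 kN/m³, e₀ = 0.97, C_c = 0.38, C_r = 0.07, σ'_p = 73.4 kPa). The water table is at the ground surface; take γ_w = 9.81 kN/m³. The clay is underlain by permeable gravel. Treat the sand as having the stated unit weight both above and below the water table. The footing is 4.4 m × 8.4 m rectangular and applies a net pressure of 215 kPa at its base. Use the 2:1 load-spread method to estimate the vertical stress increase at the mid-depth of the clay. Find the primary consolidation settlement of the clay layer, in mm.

Mid-depth of clay below the ground surface: z = 1.2 + 5.4/2 = 3.9 m.
Total vertical stress at mid-clay: σ_v = 19.6×1.2 + 17.8×2.7 = 71.58 kPa.
Pore pressure: u = 9.81×(3.9 − 0) = 38.259 kPa.
Initial effective stress: σ'_0 = σ_v − u = 71.58 − 38.259 = 33.321 kPa.
Stress increase at mid-clay by the 2:1 spreading method:
Δσ = qBL/((B+z)(L+z)) = 215×4.4×8.4/((4.4+3.9)(8.4+3.9)) = 77.837 kPa
Final effective stress: σ'_f = 33.321 + 77.837 = 111.16 kPa.
σ'_f = 111.16 > σ'_p = 73.4 kPa, so the stress path crosses the preconsolidation pressure — recompression up to σ'_p, then virgin compression beyond:
S_c = H/(1+e₀)·[C_r·log₁₀(σ'_p/σ'_0) + C_c·log₁₀(σ'_f/σ'_p)]
    = 5.4/1.97 × [0.07×log₁₀(73.4/33.321) + 0.38×log₁₀(111.16/73.4)]
    = 2.7411 × [0.024008 + 0.068496] = 0.2536 m

S_c ≈ 254 mm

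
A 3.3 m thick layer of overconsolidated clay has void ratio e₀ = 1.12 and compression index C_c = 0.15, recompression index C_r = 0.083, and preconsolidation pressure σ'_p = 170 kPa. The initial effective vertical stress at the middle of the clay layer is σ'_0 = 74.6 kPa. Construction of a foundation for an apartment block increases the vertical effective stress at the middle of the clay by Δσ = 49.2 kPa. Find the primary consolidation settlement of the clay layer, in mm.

S_c ≈ 28.4 mm

Final effective stress: σ'_f = 74.6 + 49.2 = 123.8 kPa.
σ'_f = 123.8 ≤ σ'_p = 170 kPa, so the clay remains overconsolidated and only the recompression index applies:
S_c = C_r·H/(1+e₀)·log₁₀(σ'_f/σ'_0) = 0.083×3.3/2.12×log₁₀(123.8/74.6)
    = 0.1292 × 0.21998 = 0.02842 m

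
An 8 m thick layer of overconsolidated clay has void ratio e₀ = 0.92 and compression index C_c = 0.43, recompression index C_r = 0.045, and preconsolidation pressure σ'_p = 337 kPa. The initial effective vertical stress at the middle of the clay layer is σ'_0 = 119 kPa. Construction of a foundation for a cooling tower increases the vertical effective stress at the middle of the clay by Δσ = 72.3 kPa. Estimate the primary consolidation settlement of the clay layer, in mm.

S_c ≈ 38.7 mm

Final effective stress: σ'_f = 119 + 72.3 = 191.3 kPa.
σ'_f = 191.3 ≤ σ'_p = 337 kPa, so the clay remains overconsolidated and only the recompression index applies:
S_c = C_r·H/(1+e₀)·log₁₀(σ'_f/σ'_0) = 0.045×8/1.92×log₁₀(191.3/119)
    = 0.1875 × 0.20617 = 0.03866 m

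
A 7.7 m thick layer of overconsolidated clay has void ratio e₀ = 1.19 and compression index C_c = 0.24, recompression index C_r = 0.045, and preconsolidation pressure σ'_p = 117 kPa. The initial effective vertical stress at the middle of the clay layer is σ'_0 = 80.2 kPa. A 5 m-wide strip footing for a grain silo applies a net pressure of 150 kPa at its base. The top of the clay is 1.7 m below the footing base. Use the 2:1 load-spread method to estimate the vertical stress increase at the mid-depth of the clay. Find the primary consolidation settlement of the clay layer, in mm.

S_c ≈ 120 mm

Mid-depth of clay below the footing base: z = 1.7 + 7.7/2 = 5.55 m.
Stress increase at mid-clay by the 2:1 spreading method:
Δσ = qB/(B+z) = 150×5/(5+5.55) = 71.09 kPa
Final effective stress: σ'_f = 80.2 + 71.09 = 151.29 kPa.
σ'_f = 151.29 > σ'_p = 117 kPa, so the stress path crosses the preconsolidation pressure — recompression up to σ'_p, then virgin compression beyond:
S_c = H/(1+e₀)·[C_r·log₁₀(σ'_p/σ'_0) + C_c·log₁₀(σ'_f/σ'_p)]
    = 7.7/2.19 × [0.045×log₁₀(117/80.2) + 0.24×log₁₀(151.29/117)]
    = 3.516 × [0.0073805 + 0.02679] = 0.1201 m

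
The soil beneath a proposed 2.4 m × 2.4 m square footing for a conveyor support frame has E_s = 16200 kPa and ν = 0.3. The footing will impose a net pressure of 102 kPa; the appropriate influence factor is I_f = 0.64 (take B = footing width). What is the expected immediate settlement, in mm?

S_e ≈ 8.8 mm

Immediate (elastic) settlement: S_e = q·B·(1−ν²)/E_s · I_f.
S_e = 102 × 2.4 × (1 − 0.3²) / 16200 × 0.64
    = 102 × 2.4 × 0.91 / 16200 × 0.64
    = 0.008801 m = 8.801 mm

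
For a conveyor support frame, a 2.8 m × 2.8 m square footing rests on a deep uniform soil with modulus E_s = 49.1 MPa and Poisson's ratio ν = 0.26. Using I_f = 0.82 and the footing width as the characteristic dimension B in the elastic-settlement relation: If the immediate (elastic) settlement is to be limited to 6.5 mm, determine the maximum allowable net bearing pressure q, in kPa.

q ≈ 149 kPa

E_s = 49.1 MPa = 49100 kPa.
S_e = q·B·(1−ν²)/E_s · I_f  ⇒  q = S_e·E_s / (B·(1−ν²)·I_f).
q = 0.0065 × 49100 / (2.8 × 0.9324 × 0.82) = 149.1 kPa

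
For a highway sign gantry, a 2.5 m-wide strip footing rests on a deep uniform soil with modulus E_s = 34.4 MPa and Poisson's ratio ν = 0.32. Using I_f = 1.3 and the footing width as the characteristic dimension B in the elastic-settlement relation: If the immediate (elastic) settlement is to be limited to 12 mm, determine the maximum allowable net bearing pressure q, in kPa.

q ≈ 142 kPa

E_s = 34.4 MPa = 34400 kPa.
S_e = q·B·(1−ν²)/E_s · I_f  ⇒  q = S_e·E_s / (B·(1−ν²)·I_f).
q = 0.012 × 34400 / (2.5 × 0.8976 × 1.3) = 141.5 kPa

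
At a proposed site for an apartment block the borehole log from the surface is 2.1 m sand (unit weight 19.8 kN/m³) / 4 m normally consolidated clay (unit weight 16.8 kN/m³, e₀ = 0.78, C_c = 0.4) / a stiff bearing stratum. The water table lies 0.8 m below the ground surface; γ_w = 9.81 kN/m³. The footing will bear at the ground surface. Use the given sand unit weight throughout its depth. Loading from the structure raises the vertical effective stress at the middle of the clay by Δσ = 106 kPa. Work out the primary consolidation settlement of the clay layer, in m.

S_c ≈ 0.486 m

Mid-depth of clay below the ground surface: z = 2.1 + 4/2 = 4.1 m.
Total vertical stress at mid-clay: σ_v = 19.8×2.1 + 16.8×2 = 75.18 kPa.
Pore pressure: u = 9.81×(4.1 − 0.8) = 32.373 kPa.
Initial effective stress: σ'_0 = σ_v − u = 75.18 − 32.373 = 42.807 kPa.
Final effective stress: σ'_f = σ'_0 + Δσ = 42.807 + 106 = 148.81 kPa.
Normally consolidated clay, so the full stress increment lies on the virgin compression line:
S_c = C_c·H/(1+e₀)·log₁₀(σ'_f/σ'_0) = 0.4×4/(1+0.78)×log₁₀(148.81/42.807)
    = 0.89888 × 0.54112 = 0.4864 m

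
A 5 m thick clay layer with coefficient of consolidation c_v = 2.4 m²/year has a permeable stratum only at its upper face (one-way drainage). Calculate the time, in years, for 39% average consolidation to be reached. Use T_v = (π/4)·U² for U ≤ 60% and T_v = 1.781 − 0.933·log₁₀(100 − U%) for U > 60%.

Drainage path length: H_d = H = 5 m (single drainage).
U ≤ 60%: T_v = (π/4)·U² = (π/4)×0.39² = 0.11946.
t = T_v·H_d²/c_v = 0.11946×5²/2.4 = 1.244 years.

t ≈ 1.24 years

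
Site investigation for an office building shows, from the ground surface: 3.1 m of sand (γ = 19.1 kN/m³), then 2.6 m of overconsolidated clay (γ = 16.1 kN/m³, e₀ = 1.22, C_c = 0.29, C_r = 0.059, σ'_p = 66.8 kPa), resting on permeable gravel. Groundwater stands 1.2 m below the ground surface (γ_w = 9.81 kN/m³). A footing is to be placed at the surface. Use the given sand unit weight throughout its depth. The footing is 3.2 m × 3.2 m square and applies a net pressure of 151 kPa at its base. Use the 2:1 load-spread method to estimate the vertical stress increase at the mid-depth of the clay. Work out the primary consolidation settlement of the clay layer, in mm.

S_c ≈ 27.5 mm

Mid-depth of clay below the ground surface: z = 3.1 + 2.6/2 = 4.4 m.
Total vertical stress at mid-clay: σ_v = 19.1×3.1 + 16.1×1.3 = 80.14 kPa.
Pore pressure: u = 9.81×(4.4 − 1.2) = 31.392 kPa.
Initial effective stress: σ'_0 = σ_v − u = 80.14 − 31.392 = 48.748 kPa.
Stress increase at mid-clay by the 2:1 spreading method:
Δσ = qBL/((B+z)(L+z)) = 151×3.2×3.2/((3.2+4.4)(3.2+4.4)) = 26.77 kPa
Final effective stress: σ'_f = 48.748 + 26.77 = 75.518 kPa.
σ'_f = 75.518 > σ'_p = 66.8 kPa, so the stress path crosses the preconsolidation pressure — recompression up to σ'_p, then virgin compression beyond:
S_c = H/(1+e₀)·[C_r·log₁₀(σ'_p/σ'_0) + C_c·log₁₀(σ'_f/σ'_p)]
    = 2.6/2.22 × [0.059×log₁₀(66.8/48.748) + 0.29×log₁₀(75.518/66.8)]
    = 1.1712 × [0.0080724 + 0.015449] = 0.02755 m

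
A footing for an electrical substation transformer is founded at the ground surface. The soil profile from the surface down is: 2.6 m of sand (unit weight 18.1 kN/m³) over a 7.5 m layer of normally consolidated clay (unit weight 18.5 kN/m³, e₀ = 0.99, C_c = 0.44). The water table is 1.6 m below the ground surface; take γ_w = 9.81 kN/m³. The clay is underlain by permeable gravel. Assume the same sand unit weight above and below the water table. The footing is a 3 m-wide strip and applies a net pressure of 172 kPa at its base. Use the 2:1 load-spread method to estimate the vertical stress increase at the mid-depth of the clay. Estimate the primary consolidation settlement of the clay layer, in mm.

Mid-depth of clay below the ground surface: z = 2.6 + 7.5/2 = 6.35 m.
Total vertical stress at mid-clay: σ_v = 18.1×2.6 + 18.5×3.75 = 116.44 kPa.
Pore pressure: u = 9.81×(6.35 − 1.6) = 46.598 kPa.
Initial effective stress: σ'_0 = σ_v − u = 116.44 − 46.598 = 69.842 kPa.
Stress increase at mid-clay by the 2:1 spreading method:
Δσ = qB/(B+z) = 172×3/(3+6.35) = 55.187 kPa
Final effective stress: σ'_f = σ'_0 + Δσ = 69.842 + 55.187 = 125.03 kPa.
Normally consolidated clay, so the full stress increment lies on the virgin compression line:
S_c = C_c·H/(1+e₀)·log₁₀(σ'_f/σ'_0) = 0.44×7.5/(1+0.99)×log₁₀(125.03/69.842)
    = 1.6583 × 0.2529 = 0.4194 m

S_c ≈ 419 mm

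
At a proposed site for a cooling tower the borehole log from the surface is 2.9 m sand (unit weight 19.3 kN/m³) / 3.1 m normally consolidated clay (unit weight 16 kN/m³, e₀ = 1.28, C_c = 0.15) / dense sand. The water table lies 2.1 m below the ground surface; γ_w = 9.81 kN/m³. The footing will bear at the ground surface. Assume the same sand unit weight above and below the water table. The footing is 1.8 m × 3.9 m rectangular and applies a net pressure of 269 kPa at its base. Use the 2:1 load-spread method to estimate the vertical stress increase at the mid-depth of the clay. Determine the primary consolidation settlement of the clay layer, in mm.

S_c ≈ 43.1 mm

Mid-depth of clay below the ground surface: z = 2.9 + 3.1/2 = 4.45 m.
Total vertical stress at mid-clay: σ_v = 19.3×2.9 + 16×1.55 = 80.77 kPa.
Pore pressure: u = 9.81×(4.45 − 2.1) = 23.054 kPa.
Initial effective stress: σ'_0 = σ_v − u = 80.77 − 23.054 = 57.716 kPa.
Stress increase at mid-clay by the 2:1 spreading method:
Δσ = qBL/((B+z)(L+z)) = 269×1.8×3.9/((1.8+4.45)(3.9+4.45)) = 36.185 kPa
Final effective stress: σ'_f = σ'_0 + Δσ = 57.716 + 36.185 = 93.901 kPa.
Normally consolidated clay, so the full stress increment lies on the virgin compression line:
S_c = C_c·H/(1+e₀)·log₁₀(σ'_f/σ'_0) = 0.15×3.1/(1+1.28)×log₁₀(93.901/57.716)
    = 0.20395 × 0.21137 = 0.04311 m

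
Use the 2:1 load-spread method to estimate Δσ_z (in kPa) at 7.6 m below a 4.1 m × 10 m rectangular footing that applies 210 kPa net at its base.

By the 2:1 method the load spreads at 1 horizontal : 2 vertical, so at depth z the loaded area has grown by z in each plan dimension:
Δσ = qBL/((B+z)(L+z)) = 210×4.1×10/((4.1+7.6)(10+7.6)) = 41.812 kPa

Δσ_z ≈ 41.8 kPa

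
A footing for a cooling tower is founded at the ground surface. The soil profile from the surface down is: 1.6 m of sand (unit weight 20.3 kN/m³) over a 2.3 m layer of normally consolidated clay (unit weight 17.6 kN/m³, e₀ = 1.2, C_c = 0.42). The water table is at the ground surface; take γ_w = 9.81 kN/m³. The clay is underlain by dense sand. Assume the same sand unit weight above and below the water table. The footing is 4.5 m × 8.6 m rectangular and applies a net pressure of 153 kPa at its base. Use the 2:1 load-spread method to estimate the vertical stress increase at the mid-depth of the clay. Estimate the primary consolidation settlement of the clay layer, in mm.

S_c ≈ 254 mm

Mid-depth of clay below the ground surface: z = 1.6 + 2.3/2 = 2.75 m.
Total vertical stress at mid-clay: σ_v = 20.3×1.6 + 17.6×1.15 = 52.72 kPa.
Pore pressure: u = 9.81×(2.75 − 0) = 26.978 kPa.
Initial effective stress: σ'_0 = σ_v − u = 52.72 − 26.978 = 25.742 kPa.
Stress increase at mid-clay by the 2:1 spreading method:
Δσ = qBL/((B+z)(L+z)) = 153×4.5×8.6/((4.5+2.75)(8.6+2.75)) = 71.956 kPa
Final effective stress: σ'_f = σ'_0 + Δσ = 25.742 + 71.956 = 97.698 kPa.
Normally consolidated clay, so the full stress increment lies on the virgin compression line:
S_c = C_c·H/(1+e₀)·log₁₀(σ'_f/σ'_0) = 0.42×2.3/(1+1.2)×log₁₀(97.698/25.742)
    = 0.43909 × 0.57924 = 0.2543 m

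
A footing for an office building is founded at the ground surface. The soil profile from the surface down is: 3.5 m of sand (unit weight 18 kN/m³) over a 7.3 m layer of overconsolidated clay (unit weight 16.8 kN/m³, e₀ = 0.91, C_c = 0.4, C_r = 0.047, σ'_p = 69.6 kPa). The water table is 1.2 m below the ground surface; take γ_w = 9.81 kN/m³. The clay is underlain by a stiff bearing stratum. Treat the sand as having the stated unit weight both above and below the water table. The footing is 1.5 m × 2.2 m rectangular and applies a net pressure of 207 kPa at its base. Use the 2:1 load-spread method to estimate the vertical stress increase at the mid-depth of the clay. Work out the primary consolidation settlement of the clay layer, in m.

S_c ≈ 0.0484 m

Mid-depth of clay below the ground surface: z = 3.5 + 7.3/2 = 7.15 m.
Total vertical stress at mid-clay: σ_v = 18×3.5 + 16.8×3.65 = 124.32 kPa.
Pore pressure: u = 9.81×(7.15 − 1.2) = 58.37 kPa.
Initial effective stress: σ'_0 = σ_v − u = 124.32 − 58.37 = 65.95 kPa.
Stress increase at mid-clay by the 2:1 spreading method:
Δσ = qBL/((B+z)(L+z)) = 207×1.5×2.2/((1.5+7.15)(2.2+7.15)) = 8.4461 kPa
Final effective stress: σ'_f = 65.95 + 8.4461 = 74.396 kPa.
σ'_f = 74.396 > σ'_p = 69.6 kPa, so the stress path crosses the preconsolidation pressure — recompression up to σ'_p, then virgin compression beyond:
S_c = H/(1+e₀)·[C_r·log₁₀(σ'_p/σ'_0) + C_c·log₁₀(σ'_f/σ'_p)]
    = 7.3/1.91 × [0.047×log₁₀(69.6/65.95) + 0.4×log₁₀(74.396/69.6)]
    = 3.822 × [0.0010995 + 0.011576] = 0.04845 m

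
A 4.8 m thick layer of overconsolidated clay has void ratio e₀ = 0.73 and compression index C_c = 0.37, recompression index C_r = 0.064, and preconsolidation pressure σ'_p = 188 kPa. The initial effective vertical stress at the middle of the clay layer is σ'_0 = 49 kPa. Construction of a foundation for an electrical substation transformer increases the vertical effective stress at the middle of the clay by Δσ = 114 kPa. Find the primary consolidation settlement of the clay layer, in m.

Final effective stress: σ'_f = 49 + 114 = 163 kPa.
σ'_f = 163 ≤ σ'_p = 188 kPa, so the clay remains overconsolidated and only the recompression index applies:
S_c = C_r·H/(1+e₀)·log₁₀(σ'_f/σ'_0) = 0.064×4.8/1.73×log₁₀(163/49)
    = 0.17757 × 0.52199 = 0.09269 m

S_c ≈ 0.0927 m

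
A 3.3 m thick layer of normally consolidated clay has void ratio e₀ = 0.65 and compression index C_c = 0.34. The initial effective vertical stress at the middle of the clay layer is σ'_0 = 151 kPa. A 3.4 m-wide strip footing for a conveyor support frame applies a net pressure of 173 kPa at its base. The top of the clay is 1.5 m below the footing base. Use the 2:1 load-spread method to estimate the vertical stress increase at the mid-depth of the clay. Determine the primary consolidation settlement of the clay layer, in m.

Mid-depth of clay below the footing base: z = 1.5 + 3.3/2 = 3.15 m.
Stress increase at mid-clay by the 2:1 spreading method:
Δσ = qB/(B+z) = 173×3.4/(3.4+3.15) = 89.802 kPa
Final effective stress: σ'_f = σ'_0 + Δσ = 151 + 89.802 = 240.8 kPa.
Normally consolidated clay, so the full stress increment lies on the virgin compression line:
S_c = C_c·H/(1+e₀)·log₁₀(σ'_f/σ'_0) = 0.34×3.3/(1+0.65)×log₁₀(240.8/151)
    = 0.68 × 0.20268 = 0.1378 m

S_c ≈ 0.138 m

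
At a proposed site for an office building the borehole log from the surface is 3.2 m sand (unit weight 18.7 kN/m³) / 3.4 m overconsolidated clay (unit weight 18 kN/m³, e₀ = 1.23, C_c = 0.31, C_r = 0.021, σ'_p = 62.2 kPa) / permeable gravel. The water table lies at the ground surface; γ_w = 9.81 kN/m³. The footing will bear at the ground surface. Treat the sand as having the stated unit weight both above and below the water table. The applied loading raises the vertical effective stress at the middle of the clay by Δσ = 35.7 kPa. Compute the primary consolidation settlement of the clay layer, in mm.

S_c ≈ 52 mm

Mid-depth of clay below the ground surface: z = 3.2 + 3.4/2 = 4.9 m.
Total vertical stress at mid-clay: σ_v = 18.7×3.2 + 18×1.7 = 90.44 kPa.
Pore pressure: u = 9.81×(4.9 − 0) = 48.069 kPa.
Initial effective stress: σ'_0 = σ_v − u = 90.44 − 48.069 = 42.371 kPa.
Final effective stress: σ'_f = 42.371 + 35.7 = 78.071 kPa.
σ'_f = 78.071 > σ'_p = 62.2 kPa, so the stress path crosses the preconsolidation pressure — recompression up to σ'_p, then virgin compression beyond:
S_c = H/(1+e₀)·[C_r·log₁₀(σ'_p/σ'_0) + C_c·log₁₀(σ'_f/σ'_p)]
    = 3.4/2.23 × [0.021×log₁₀(62.2/42.371) + 0.31×log₁₀(78.071/62.2)]
    = 1.5247 × [0.0035012 + 0.030597] = 0.05199 m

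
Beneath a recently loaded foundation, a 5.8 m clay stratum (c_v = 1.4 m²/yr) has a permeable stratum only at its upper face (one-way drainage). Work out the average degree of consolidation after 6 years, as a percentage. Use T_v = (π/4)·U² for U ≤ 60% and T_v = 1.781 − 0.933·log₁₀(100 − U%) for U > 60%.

U ≈ 56.4 %

Drainage path length: H_d = H = 5.8 m (single drainage).
T_v = c_v·t/H_d² = 1.4×6/5.8² = 0.2497.
T_v = 0.2497 corresponds to the U ≤ 60% branch:
U = √(4T_v/π) = 0.5639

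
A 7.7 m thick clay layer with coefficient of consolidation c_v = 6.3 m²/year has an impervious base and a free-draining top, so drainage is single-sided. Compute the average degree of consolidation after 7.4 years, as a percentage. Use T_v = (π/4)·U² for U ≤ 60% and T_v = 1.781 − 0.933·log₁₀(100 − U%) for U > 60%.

U ≈ 88.4 %

Drainage path length: H_d = H = 7.7 m (single drainage).
T_v = c_v·t/H_d² = 6.3×7.4/7.7² = 0.7863.
T_v = 0.7863 corresponds to the U > 60% branch:
U = 1 − 10^((1.781 − T_v)/0.933)/100 = 0.8836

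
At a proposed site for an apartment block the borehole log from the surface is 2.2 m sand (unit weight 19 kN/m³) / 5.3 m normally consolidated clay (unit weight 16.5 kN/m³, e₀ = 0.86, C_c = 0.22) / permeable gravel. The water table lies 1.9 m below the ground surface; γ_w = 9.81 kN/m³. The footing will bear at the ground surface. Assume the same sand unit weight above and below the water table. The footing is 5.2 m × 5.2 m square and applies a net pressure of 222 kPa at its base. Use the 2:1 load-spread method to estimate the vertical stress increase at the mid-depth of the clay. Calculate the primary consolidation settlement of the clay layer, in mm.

S_c ≈ 195 mm

Mid-depth of clay below the ground surface: z = 2.2 + 5.3/2 = 4.85 m.
Total vertical stress at mid-clay: σ_v = 19×2.2 + 16.5×2.65 = 85.525 kPa.
Pore pressure: u = 9.81×(4.85 − 1.9) = 28.94 kPa.
Initial effective stress: σ'_0 = σ_v − u = 85.525 − 28.94 = 56.585 kPa.
Stress increase at mid-clay by the 2:1 spreading method:
Δσ = qBL/((B+z)(L+z)) = 222×5.2×5.2/((5.2+4.85)(5.2+4.85)) = 59.433 kPa
Final effective stress: σ'_f = σ'_0 + Δσ = 56.585 + 59.433 = 116.02 kPa.
Normally consolidated clay, so the full stress increment lies on the virgin compression line:
S_c = C_c·H/(1+e₀)·log₁₀(σ'_f/σ'_0) = 0.22×5.3/(1+0.86)×log₁₀(116.02/56.585)
    = 0.62688 × 0.31183 = 0.1955 m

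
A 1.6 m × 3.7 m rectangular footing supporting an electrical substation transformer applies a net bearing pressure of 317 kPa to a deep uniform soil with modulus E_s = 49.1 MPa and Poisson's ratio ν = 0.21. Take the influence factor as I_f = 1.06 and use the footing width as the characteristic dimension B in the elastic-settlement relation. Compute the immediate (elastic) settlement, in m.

S_e ≈ 0.0105 m

Immediate (elastic) settlement: S_e = q·B·(1−ν²)/E_s · I_f.
E_s = 49.1 MPa = 49100 kPa.
S_e = 317 × 1.6 × (1 − 0.21²) / 49100 × 1.06
    = 317 × 1.6 × 0.9559 / 49100 × 1.06
    = 0.01047 m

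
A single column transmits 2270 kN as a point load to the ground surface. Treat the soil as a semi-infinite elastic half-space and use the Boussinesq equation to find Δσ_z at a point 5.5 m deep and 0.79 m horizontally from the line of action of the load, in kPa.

Boussinesq vertical stress below a point load on an elastic half-space:
Δσ_z = 3P/(2πz²) · [1 + (r/z)²]^(−5/2)
r/z = 0.79/5.5 = 0.14364; [1+(r/z)²]^(−5/2) = 0.95023.
Δσ_z = 3×2270/(2π×5.5²) × 0.95023 = 35.83 × 0.95023 = 34.05 kPa

Δσ_z ≈ 34 kPa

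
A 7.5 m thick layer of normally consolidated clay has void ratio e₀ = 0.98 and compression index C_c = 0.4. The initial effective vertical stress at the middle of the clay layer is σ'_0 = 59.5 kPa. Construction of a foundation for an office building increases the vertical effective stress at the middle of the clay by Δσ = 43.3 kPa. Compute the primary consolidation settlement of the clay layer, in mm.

S_c ≈ 360 mm

Final effective stress: σ'_f = σ'_0 + Δσ = 59.5 + 43.3 = 102.8 kPa.
Normally consolidated clay, so the full stress increment lies on the virgin compression line:
S_c = C_c·H/(1+e₀)·log₁₀(σ'_f/σ'_0) = 0.4×7.5/(1+0.98)×log₁₀(102.8/59.5)
    = 1.5152 × 0.23748 = 0.3598 m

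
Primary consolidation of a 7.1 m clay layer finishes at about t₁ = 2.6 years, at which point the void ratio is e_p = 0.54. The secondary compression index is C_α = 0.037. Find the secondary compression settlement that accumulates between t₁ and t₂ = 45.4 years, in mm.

S_s ≈ 212 mm

Secondary compression: S_s = C_α·H/(1+e_p)·log₁₀(t₂/t₁)
S_s = 0.037×7.1/(1+0.54)×log₁₀(45.4/2.6)
    = 0.1706 × 1.242 = 0.2119 m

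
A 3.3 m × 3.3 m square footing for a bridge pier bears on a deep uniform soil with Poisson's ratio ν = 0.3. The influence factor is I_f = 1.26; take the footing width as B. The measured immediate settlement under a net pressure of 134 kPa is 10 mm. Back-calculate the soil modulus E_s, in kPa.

S_e = q·B·(1−ν²)/E_s · I_f  ⇒  E_s = q·B·(1−ν²)·I_f / S_e.
E_s = 134 × 3.3 × 0.91 × 1.26 / 0.01 = 50700 kPa

E_s ≈ 50700 kPa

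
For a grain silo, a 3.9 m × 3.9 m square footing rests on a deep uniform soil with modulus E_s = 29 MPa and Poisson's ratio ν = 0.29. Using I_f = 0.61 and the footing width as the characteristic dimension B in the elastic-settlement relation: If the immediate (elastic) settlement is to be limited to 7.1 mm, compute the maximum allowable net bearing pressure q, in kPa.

E_s = 29 MPa = 29000 kPa.
S_e = q·B·(1−ν²)/E_s · I_f  ⇒  q = S_e·E_s / (B·(1−ν²)·I_f).
q = 0.0071 × 29000 / (3.9 × 0.9159 × 0.61) = 94.5 kPa

q ≈ 94.5 kPa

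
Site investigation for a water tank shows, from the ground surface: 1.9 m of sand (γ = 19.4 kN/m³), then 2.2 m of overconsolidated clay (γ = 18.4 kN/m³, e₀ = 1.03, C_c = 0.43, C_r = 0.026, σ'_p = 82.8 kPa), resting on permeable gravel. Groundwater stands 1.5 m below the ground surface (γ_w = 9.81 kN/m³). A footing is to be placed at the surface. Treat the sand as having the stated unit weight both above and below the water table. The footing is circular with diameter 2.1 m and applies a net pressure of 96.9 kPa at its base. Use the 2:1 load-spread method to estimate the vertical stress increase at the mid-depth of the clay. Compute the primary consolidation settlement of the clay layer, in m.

Mid-depth of clay below the ground surface: z = 1.9 + 2.2/2 = 3 m.
Total vertical stress at mid-clay: σ_v = 19.4×1.9 + 18.4×1.1 = 57.1 kPa.
Pore pressure: u = 9.81×(3 − 1.5) = 14.715 kPa.
Initial effective stress: σ'_0 = σ_v − u = 57.1 − 14.715 = 42.385 kPa.
Stress increase at mid-clay by the 2:1 spreading method:
Δσ ≈ qD²/(D+z)² = 96.9×2.1²/(2.1+3)² = 16.429 kPa
Final effective stress: σ'_f = 42.385 + 16.429 = 58.814 kPa.
σ'_f = 58.814 ≤ σ'_p = 82.8 kPa, so the clay remains overconsolidated and only the recompression index applies:
S_c = C_r·H/(1+e₀)·log₁₀(σ'_f/σ'_0) = 0.026×2.2/2.03×log₁₀(58.814/42.385)
    = 0.028176 × 0.14227 = 0.004009 m

S_c ≈ 0.00401 m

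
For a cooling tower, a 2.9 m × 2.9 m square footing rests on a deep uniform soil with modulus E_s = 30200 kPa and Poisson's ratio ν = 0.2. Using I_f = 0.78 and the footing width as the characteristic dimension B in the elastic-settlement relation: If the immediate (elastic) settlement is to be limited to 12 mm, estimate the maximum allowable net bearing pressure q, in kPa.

S_e = q·B·(1−ν²)/E_s · I_f  ⇒  q = S_e·E_s / (B·(1−ν²)·I_f).
q = 0.012 × 30200 / (2.9 × 0.96 × 0.78) = 166.9 kPa

q ≈ 167 kPa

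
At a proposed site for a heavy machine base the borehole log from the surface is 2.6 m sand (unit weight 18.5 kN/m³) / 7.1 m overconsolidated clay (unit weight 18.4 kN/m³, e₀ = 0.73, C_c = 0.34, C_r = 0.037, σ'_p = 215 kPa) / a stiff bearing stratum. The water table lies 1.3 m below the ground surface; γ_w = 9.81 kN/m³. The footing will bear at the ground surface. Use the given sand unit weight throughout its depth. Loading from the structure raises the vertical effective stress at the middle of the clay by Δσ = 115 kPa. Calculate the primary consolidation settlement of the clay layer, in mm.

S_c ≈ 66.6 mm

Mid-depth of clay below the ground surface: z = 2.6 + 7.1/2 = 6.15 m.
Total vertical stress at mid-clay: σ_v = 18.5×2.6 + 18.4×3.55 = 113.42 kPa.
Pore pressure: u = 9.81×(6.15 − 1.3) = 47.578 kPa.
Initial effective stress: σ'_0 = σ_v − u = 113.42 − 47.578 = 65.842 kPa.
Final effective stress: σ'_f = 65.842 + 115 = 180.84 kPa.
σ'_f = 180.84 ≤ σ'_p = 215 kPa, so the clay remains overconsolidated and only the recompression index applies:
S_c = C_r·H/(1+e₀)·log₁₀(σ'_f/σ'_0) = 0.037×7.1/1.73×log₁₀(180.84/65.842)
    = 0.15185 × 0.43879 = 0.06663 m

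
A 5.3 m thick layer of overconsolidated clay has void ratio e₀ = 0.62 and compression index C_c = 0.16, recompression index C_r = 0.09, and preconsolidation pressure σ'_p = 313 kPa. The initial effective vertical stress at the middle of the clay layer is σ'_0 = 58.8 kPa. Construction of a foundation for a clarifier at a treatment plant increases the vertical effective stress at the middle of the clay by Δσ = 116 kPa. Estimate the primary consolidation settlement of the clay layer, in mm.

S_c ≈ 139 mm

Final effective stress: σ'_f = 58.8 + 116 = 174.8 kPa.
σ'_f = 174.8 ≤ σ'_p = 313 kPa, so the clay remains overconsolidated and only the recompression index applies:
S_c = C_r·H/(1+e₀)·log₁₀(σ'_f/σ'_0) = 0.09×5.3/1.62×log₁₀(174.8/58.8)
    = 0.29444 × 0.47316 = 0.1393 m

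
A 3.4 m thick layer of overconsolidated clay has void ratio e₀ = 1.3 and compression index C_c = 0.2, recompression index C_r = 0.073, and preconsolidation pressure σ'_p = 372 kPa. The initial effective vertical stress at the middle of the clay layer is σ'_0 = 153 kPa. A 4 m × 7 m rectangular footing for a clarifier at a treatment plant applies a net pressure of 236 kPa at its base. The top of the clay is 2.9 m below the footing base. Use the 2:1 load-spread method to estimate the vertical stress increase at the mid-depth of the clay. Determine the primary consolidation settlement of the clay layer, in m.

S_c ≈ 0.0169 m

Mid-depth of clay below the footing base: z = 2.9 + 3.4/2 = 4.6 m.
Stress increase at mid-clay by the 2:1 spreading method:
Δσ = qBL/((B+z)(L+z)) = 236×4×7/((4+4.6)(7+4.6)) = 66.239 kPa
Final effective stress: σ'_f = 153 + 66.239 = 219.24 kPa.
σ'_f = 219.24 ≤ σ'_p = 372 kPa, so the clay remains overconsolidated and only the recompression index applies:
S_c = C_r·H/(1+e₀)·log₁₀(σ'_f/σ'_0) = 0.073×3.4/2.3×log₁₀(219.24/153)
    = 0.10792 × 0.15623 = 0.01686 m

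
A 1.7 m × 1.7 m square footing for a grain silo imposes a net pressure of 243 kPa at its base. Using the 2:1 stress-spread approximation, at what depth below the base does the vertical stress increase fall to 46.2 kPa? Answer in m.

z ≈ 2.2 m

2:1 spreading — at depth z the loaded area has grown by z in each plan dimension:
qB²/(B+z)² = Δσ_z ⇒ z = B(√(q/Δσ_z) − 1) = 1.7×(√(243/46.2) − 1) = 2.199 m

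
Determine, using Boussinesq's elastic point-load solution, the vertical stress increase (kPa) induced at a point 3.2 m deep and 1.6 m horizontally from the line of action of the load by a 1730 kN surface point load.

Boussinesq vertical stress below a point load on an elastic half-space:
Δσ_z = 3P/(2πz²) · [1 + (r/z)²]^(−5/2)
r/z = 1.6/3.2 = 0.5; [1+(r/z)²]^(−5/2) = 0.57243.
Δσ_z = 3×1730/(2π×3.2²) × 0.57243 = 80.665 × 0.57243 = 46.18 kPa

Δσ_z ≈ 46.2 kPa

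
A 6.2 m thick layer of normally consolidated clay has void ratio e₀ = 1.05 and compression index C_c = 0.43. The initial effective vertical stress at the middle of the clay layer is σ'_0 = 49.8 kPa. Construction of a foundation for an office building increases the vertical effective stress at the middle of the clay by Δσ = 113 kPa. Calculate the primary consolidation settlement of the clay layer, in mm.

S_c ≈ 669 mm

Final effective stress: σ'_f = σ'_0 + Δσ = 49.8 + 113 = 162.8 kPa.
Normally consolidated clay, so the full stress increment lies on the virgin compression line:
S_c = C_c·H/(1+e₀)·log₁₀(σ'_f/σ'_0) = 0.43×6.2/(1+1.05)×log₁₀(162.8/49.8)
    = 1.3005 × 0.51443 = 0.669 m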